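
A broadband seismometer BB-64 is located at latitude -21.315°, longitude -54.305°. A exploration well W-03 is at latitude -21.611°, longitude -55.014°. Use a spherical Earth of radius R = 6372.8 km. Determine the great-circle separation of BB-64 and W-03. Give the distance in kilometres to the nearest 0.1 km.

Δφ = -0.2960°,  Δλ = -0.7090°
a = sin²(Δφ/2) + cos φ₁ cos φ₂ sin²(Δλ/2) = 0.000040
c = 2·arcsin(√a) = 0.012622 rad = 0.7232°
d = R·c = 6372.8 × 0.012622 = 80.4 km

80.4 km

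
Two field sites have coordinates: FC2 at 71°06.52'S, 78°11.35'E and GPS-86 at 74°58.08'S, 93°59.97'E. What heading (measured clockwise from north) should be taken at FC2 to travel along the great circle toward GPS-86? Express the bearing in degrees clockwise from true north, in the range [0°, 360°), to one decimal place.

FC2: φ = -71.10867°, λ = +78.18917°
GPS-86: φ = -74.96800°, λ = +93.99950°
Δλ = 15.8103°
y = sin Δλ · cos φ₂ = 0.070663
x = cos φ₁ sin φ₂ − sin φ₁ cos φ₂ cos Δλ = -0.076590
θ = atan2(y, x) = 137.3050° → 137.3050° (mod 360°)

137.3°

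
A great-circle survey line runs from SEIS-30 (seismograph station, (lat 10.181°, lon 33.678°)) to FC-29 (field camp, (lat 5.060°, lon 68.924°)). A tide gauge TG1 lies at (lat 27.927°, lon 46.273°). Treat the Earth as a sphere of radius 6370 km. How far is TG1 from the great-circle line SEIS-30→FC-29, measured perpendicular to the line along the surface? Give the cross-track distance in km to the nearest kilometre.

2116 km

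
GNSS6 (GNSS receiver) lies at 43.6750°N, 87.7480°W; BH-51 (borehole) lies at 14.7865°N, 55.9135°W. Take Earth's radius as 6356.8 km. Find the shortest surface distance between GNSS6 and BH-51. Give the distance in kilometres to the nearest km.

4395 km

Δφ = -28.8885°,  Δλ = 31.8345°
a = sin²(Δφ/2) + cos φ₁ cos φ₂ sin²(Δλ/2) = 0.114816
c = 2·arcsin(√a) = 0.691380 rad = 39.6131°
d = R·c = 6356.8 × 0.691380 = 4395.0 km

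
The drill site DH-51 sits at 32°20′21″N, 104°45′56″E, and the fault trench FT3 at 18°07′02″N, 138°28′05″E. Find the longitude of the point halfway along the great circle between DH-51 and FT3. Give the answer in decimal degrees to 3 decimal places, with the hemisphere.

122.637°E

DH-51: φ = +32.33917°, λ = +104.76556°
FT3: φ = +18.11722°, λ = +138.46806°
Bx = cos φ₂ cos Δλ = 0.790685,  By = cos φ₂ sin Δλ = 0.527371
φₘ = atan2(sin φ₁ + sin φ₂, √((cos φ₁ + Bx)² + By²)) = 26.20764°
λₘ = λ₁ + atan2(By, cos φ₁ + Bx) = 122.63677°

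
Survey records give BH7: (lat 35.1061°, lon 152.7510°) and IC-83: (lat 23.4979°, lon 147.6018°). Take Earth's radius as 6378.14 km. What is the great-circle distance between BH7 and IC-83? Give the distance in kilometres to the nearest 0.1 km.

1384.9 km

Δφ = -11.6082°,  Δλ = -5.1492°
a = sin²(Δφ/2) + cos φ₁ cos φ₂ sin²(Δλ/2) = 0.011741
c = 2·arcsin(√a) = 0.217135 rad = 12.4409°
d = R·c = 6378.14 × 0.217135 = 1384.9 km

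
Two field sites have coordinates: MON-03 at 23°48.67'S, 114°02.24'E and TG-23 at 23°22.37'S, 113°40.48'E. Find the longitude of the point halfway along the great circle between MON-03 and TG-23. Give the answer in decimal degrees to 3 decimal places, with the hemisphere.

MON-03: φ = -23.81117°, λ = +114.03733°
TG-23: φ = -23.37283°, λ = +113.67467°
Bx = cos φ₂ cos Δλ = 0.917924,  By = cos φ₂ sin Δλ = -0.005810
φₘ = atan2(sin φ₁ + sin φ₂, √((cos φ₁ + Bx)² + By²)) = -23.59211°
λₘ = λ₁ + atan2(By, cos φ₁ + Bx) = 113.85570°

113.856°E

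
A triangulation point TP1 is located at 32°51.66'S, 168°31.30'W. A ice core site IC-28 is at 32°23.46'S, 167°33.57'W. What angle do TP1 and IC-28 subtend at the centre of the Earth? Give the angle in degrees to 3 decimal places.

TP1: φ = -32.86100°, λ = -168.52167°
IC-28: φ = -32.39100°, λ = -167.55950°
Δφ = 0.4700°,  Δλ = 0.9622°
a = sin²(Δφ/2) + cos φ₁ cos φ₂ sin²(Δλ/2) = 0.000067
c = 2·arcsin(√a) = 0.016350 rad = 0.9368°

0.937°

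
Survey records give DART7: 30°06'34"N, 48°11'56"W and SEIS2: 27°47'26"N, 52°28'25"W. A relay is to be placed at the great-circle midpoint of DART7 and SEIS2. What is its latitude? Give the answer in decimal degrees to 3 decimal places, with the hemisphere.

DART7: φ = +30.10944°, λ = -48.19889°
SEIS2: φ = +27.79056°, λ = -52.47361°
Bx = cos φ₂ cos Δλ = 0.882197,  By = cos φ₂ sin Δλ = -0.065941
φₘ = atan2(sin φ₁ + sin φ₂, √((cos φ₁ + Bx)² + By²)) = 28.96689°
λₘ = λ₁ + atan2(By, cos φ₁ + Bx) = -50.36019°

28.967°N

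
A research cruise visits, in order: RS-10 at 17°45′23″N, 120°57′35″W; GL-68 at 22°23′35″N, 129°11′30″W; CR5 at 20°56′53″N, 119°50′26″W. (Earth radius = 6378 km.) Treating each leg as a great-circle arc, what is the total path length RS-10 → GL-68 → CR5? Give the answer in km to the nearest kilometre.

RS-10: φ = +17.75639°, λ = -120.95972°
GL-68: φ = +22.39306°, λ = -129.19167°
CR5: φ = +20.94806°, λ = -119.84056°
RS-10→GL-68: c = 0.157295 rad, d = 1003.22 km
GL-68→CR5: c = 0.153727 rad, d = 980.47 km
Total = 1003.22 + 980.47 = 1983.69 km

1984 km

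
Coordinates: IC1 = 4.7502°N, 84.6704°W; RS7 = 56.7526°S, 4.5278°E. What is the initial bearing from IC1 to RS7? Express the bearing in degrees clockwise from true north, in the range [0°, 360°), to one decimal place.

146.7°

Δλ = 89.1982°
y = sin Δλ · cos φ₂ = 0.548202
x = cos φ₁ sin φ₂ − sin φ₁ cos φ₂ cos Δλ = -0.834074
θ = atan2(y, x) = 146.6848° → 146.6848° (mod 360°)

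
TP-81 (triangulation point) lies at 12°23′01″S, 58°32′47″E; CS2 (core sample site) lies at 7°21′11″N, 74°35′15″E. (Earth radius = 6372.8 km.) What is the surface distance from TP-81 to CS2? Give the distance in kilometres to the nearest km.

TP-81: φ = -12.38361°, λ = +58.54639°
CS2: φ = +7.35306°, λ = +74.58750°
Δφ = 19.7367°,  Δλ = 16.0411°
a = sin²(Δφ/2) + cos φ₁ cos φ₂ sin²(Δλ/2) = 0.048232
c = 2·arcsin(√a) = 0.442843 rad = 25.3730°
d = R·c = 6372.8 × 0.442843 = 2822.2 km

2822 km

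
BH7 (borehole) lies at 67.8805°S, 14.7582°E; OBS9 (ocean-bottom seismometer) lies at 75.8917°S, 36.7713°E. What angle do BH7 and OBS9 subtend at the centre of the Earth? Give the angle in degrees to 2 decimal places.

Δφ = -8.0112°,  Δλ = 22.0131°
a = sin²(Δφ/2) + cos φ₁ cos φ₂ sin²(Δλ/2) = 0.008225
c = 2·arcsin(√a) = 0.181635 rad = 10.4069°

10.41°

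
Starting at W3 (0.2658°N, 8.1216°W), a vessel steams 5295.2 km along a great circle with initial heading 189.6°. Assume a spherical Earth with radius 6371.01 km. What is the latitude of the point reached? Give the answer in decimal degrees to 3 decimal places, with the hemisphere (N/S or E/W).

46.487°S

δ = d/R = 5295.2/6371.01 = 0.831140 rad
φ₂ = arcsin(sin φ₁ cos δ + cos φ₁ sin δ cos θ)
   = arcsin(0.00464·0.67403 + 0.99999·0.73870·-0.98600) = -46.48721°
λ₂ = λ₁ + atan2(sin θ sin δ cos φ₁, cos δ − sin φ₁ sin φ₂) = -18.42869°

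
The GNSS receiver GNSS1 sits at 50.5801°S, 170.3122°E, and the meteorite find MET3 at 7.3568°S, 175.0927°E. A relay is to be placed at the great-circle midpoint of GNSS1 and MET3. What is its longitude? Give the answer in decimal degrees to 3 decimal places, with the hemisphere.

173.227°E

Bx = cos φ₂ cos Δλ = 0.988318,  By = cos φ₂ sin Δλ = 0.082653
φₘ = atan2(sin φ₁ + sin φ₂, √((cos φ₁ + Bx)² + By²)) = -28.98857°
λₘ = λ₁ + atan2(By, cos φ₁ + Bx) = 173.22695°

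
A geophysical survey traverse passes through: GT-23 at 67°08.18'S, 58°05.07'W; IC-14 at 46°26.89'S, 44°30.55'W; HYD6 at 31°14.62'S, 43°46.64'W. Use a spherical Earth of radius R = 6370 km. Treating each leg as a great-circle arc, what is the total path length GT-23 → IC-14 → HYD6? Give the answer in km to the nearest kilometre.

GT-23: φ = -67.13633°, λ = -58.08450°
IC-14: φ = -46.44817°, λ = -44.50917°
HYD6: φ = -31.24367°, λ = -43.77733°
GT-23→IC-14: c = 0.381686 rad, d = 2431.34 km
IC-14→HYD6: c = 0.265552 rad, d = 1691.56 km
Total = 2431.34 + 1691.56 = 4122.91 km

4123 km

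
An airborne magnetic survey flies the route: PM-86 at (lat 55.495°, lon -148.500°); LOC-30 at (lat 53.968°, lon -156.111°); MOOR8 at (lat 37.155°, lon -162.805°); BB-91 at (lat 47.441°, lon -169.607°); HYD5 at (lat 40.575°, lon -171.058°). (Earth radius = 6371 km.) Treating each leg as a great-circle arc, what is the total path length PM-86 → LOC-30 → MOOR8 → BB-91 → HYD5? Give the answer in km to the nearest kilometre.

PM-86→LOC-30: c = 0.081149 rad, d = 517.00 km
LOC-30→MOOR8: c = 0.304297 rad, d = 1938.68 km
MOOR8→BB-91: c = 0.199658 rad, d = 1272.02 km
BB-91→HYD5: c = 0.121204 rad, d = 772.19 km
Total = 517.00 + 1938.68 + 1272.02 + 772.19 = 4499.89 km

4500 km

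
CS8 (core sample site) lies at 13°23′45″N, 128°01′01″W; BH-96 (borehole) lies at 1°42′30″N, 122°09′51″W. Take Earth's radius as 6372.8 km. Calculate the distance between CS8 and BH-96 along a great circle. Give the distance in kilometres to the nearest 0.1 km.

1450.8 km

CS8: φ = +13.39583°, λ = -128.01694°
BH-96: φ = +1.70833°, λ = -122.16417°
Δφ = -11.6875°,  Δλ = 5.8528°
a = sin²(Δφ/2) + cos φ₁ cos φ₂ sin²(Δλ/2) = 0.012901
c = 2·arcsin(√a) = 0.227655 rad = 13.0437°
d = R·c = 6372.8 × 0.227655 = 1450.8 km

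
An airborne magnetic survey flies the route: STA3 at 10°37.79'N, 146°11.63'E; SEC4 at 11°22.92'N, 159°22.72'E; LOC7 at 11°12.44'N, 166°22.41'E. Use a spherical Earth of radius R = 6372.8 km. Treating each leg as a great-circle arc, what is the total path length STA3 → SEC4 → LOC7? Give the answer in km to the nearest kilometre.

2205 km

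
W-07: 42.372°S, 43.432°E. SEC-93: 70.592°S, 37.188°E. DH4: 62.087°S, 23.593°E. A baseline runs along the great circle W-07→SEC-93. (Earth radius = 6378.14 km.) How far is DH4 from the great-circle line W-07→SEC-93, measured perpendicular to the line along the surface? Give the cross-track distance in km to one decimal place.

δ₁₃ = central angle W-07→DH4 = 0.400526 rad  (haversine)
θ₁₃ = bearing W-07→DH4 = 204.046°,  θ₁₂ = bearing W-07→SEC-93 = 184.358°
dₓₜ = R·arcsin(sin δ₁₃ · sin(θ₁₃ − θ₁₂)) = 6378.14·arcsin(0.38990·sin(19.687°)) = 840.222 km
|dₓₜ| = 840.222 km

840.2 km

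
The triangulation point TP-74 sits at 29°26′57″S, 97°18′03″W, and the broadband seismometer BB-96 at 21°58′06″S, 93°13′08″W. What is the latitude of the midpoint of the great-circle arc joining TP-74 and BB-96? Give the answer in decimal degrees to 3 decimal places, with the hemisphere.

25.723°S

TP-74: φ = -29.44917°, λ = -97.30083°
BB-96: φ = -21.96833°, λ = -93.21889°
Bx = cos φ₂ cos Δλ = 0.925038,  By = cos φ₂ sin Δλ = 0.066015
φₘ = atan2(sin φ₁ + sin φ₂, √((cos φ₁ + Bx)² + By²)) = -25.72295°
λₘ = λ₁ + atan2(By, cos φ₁ + Bx) = -95.19559°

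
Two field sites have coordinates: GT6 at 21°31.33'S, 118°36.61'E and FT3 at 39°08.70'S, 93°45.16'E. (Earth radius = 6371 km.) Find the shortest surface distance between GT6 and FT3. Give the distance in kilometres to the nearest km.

3069 km

GT6: φ = -21.52217°, λ = +118.61017°
FT3: φ = -39.14500°, λ = +93.75267°
Δφ = -17.6228°,  Δλ = -24.8575°
a = sin²(Δφ/2) + cos φ₁ cos φ₂ sin²(Δλ/2) = 0.056885
c = 2·arcsin(√a) = 0.481654 rad = 27.5968°
d = R·c = 6371 × 0.481654 = 3068.6 km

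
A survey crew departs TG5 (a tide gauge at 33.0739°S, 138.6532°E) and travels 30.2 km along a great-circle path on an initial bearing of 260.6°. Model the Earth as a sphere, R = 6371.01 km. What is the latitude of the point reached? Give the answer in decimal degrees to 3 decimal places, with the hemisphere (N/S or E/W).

33.118°S

δ = d/R = 30.2/6371.01 = 0.004740 rad
φ₂ = arcsin(sin φ₁ cos δ + cos φ₁ sin δ cos θ)
   = arcsin(-0.54572·0.99999 + 0.83797·0.00474·-0.16333) = -33.11785°
λ₂ = λ₁ + atan2(sin θ sin δ cos φ₁, cos δ − sin φ₁ sin φ₂) = 138.33328°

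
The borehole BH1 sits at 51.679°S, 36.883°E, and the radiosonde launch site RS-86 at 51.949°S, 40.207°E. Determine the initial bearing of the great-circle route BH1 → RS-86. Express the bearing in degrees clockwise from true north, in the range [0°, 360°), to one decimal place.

Δλ = 3.3240°
y = sin Δλ · cos φ₂ = 0.035738
x = cos φ₁ sin φ₂ − sin φ₁ cos φ₂ cos Δλ = -0.005526
θ = atan2(y, x) = 98.7896° → 98.7896° (mod 360°)

98.8°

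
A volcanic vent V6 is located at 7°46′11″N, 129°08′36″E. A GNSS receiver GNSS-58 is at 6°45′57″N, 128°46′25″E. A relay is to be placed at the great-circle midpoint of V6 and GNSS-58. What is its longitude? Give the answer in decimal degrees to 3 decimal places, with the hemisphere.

128.958°E

V6: φ = +7.76972°, λ = +129.14333°
GNSS-58: φ = +6.76583°, λ = +128.77361°
Bx = cos φ₂ cos Δλ = 0.993015,  By = cos φ₂ sin Δλ = -0.006408
φₘ = atan2(sin φ₁ + sin φ₂, √((cos φ₁ + Bx)² + By²)) = 7.26782°
λₘ = λ₁ + atan2(By, cos φ₁ + Bx) = 128.95827°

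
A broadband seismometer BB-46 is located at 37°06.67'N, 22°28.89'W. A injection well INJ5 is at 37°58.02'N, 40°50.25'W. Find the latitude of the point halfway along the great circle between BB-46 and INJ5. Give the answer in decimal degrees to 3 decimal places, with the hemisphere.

BB-46: φ = +37.11117°, λ = -22.48150°
INJ5: φ = +37.96700°, λ = -40.83750°
Bx = cos φ₂ cos Δλ = 0.748252,  By = cos φ₂ sin Δλ = -0.248272
φₘ = atan2(sin φ₁ + sin φ₂, √((cos φ₁ + Bx)² + By²)) = 37.89634°
λₘ = λ₁ + atan2(By, cos φ₁ + Bx) = -31.60637°

37.896°N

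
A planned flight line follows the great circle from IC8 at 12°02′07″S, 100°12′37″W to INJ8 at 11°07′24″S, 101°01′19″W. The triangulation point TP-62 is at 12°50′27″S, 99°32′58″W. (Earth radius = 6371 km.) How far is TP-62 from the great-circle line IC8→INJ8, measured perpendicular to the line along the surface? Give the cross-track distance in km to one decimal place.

IC8: φ = -12.03528°, λ = -100.21028°
INJ8: φ = -11.12333°, λ = -101.02194°
TP-62: φ = -12.84083°, λ = -99.54944°
δ₁₃ = central angle IC8→TP-62 = 0.018015 rad  (haversine)
θ₁₃ = bearing IC8→TP-62 = 141.373°,  θ₁₂ = bearing IC8→INJ8 = 318.832°
dₓₜ = R·arcsin(sin δ₁₃ · sin(θ₁₃ − θ₁₂)) = 6371·arcsin(0.01801·sin(-177.459°)) = -5.088 km
|dₓₜ| = 5.088 km

5.1 km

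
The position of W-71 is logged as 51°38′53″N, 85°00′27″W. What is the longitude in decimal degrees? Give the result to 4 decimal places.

85° + 0′/60 + 27″/3600 = 85 + 0.00000 + 0.00750 = 85.0075°

85.0075°W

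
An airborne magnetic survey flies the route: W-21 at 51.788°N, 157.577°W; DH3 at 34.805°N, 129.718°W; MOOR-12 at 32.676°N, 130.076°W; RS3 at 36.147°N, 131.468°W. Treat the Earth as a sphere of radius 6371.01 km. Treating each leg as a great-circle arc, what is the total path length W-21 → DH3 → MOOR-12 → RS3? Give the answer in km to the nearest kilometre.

W-21→DH3: c = 0.456672 rad, d = 2909.46 km
DH3→MOOR-12: c = 0.037519 rad, d = 239.04 km
MOOR-12→RS3: c = 0.063808 rad, d = 406.52 km
Total = 2909.46 + 239.04 + 406.52 = 3555.02 km

3555 km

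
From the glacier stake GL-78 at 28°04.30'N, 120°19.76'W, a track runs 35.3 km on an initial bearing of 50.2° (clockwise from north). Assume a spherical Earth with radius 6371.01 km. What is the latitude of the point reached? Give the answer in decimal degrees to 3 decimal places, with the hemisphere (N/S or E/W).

GL-78: φ = +28.07167°, λ = -120.32933°
δ = d/R = 35.3/6371.01 = 0.005541 rad
φ₂ = arcsin(sin φ₁ cos δ + cos φ₁ sin δ cos θ)
   = arcsin(0.47058·0.99998 + 0.88236·0.00554·0.64011) = 28.27460°
λ₂ = λ₁ + atan2(sin θ sin δ cos φ₁, cos δ − sin φ₁ sin φ₂) = -120.05239°

28.275°N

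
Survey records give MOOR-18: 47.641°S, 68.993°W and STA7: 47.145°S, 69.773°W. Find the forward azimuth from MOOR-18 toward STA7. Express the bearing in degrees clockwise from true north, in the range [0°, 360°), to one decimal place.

Δλ = -0.7800°
y = sin Δλ · cos φ₂ = -0.009259
x = cos φ₁ sin φ₂ − sin φ₁ cos φ₂ cos Δλ = 0.008610
θ = atan2(y, x) = -47.0793° → 312.9207° (mod 360°)

312.9°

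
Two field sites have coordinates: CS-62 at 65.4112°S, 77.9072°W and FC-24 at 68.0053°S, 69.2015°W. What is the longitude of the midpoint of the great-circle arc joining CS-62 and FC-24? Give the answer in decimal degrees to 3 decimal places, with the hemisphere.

Bx = cos φ₂ cos Δλ = 0.370206,  By = cos φ₂ sin Δλ = 0.056687
φₘ = atan2(sin φ₁ + sin φ₂, √((cos φ₁ + Bx)² + By²)) = -66.76813°
λₘ = λ₁ + atan2(By, cos φ₁ + Bx) = -73.78372°

73.784°W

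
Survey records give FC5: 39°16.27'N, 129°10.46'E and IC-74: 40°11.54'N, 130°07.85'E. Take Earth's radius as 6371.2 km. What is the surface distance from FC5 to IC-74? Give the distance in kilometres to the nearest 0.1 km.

FC5: φ = +39.27117°, λ = +129.17433°
IC-74: φ = +40.19233°, λ = +130.13083°
Δφ = 0.9212°,  Δλ = 0.9565°
a = sin²(Δφ/2) + cos φ₁ cos φ₂ sin²(Δλ/2) = 0.000106
c = 2·arcsin(√a) = 0.020574 rad = 1.1788°
d = R·c = 6371.2 × 0.020574 = 131.1 km

131.1 km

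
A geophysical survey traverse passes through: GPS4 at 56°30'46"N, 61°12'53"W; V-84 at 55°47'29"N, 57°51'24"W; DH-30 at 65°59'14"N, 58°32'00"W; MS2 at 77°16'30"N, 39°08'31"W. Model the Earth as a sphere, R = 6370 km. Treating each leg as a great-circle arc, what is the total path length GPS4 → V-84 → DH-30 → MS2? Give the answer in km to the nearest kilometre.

2768 km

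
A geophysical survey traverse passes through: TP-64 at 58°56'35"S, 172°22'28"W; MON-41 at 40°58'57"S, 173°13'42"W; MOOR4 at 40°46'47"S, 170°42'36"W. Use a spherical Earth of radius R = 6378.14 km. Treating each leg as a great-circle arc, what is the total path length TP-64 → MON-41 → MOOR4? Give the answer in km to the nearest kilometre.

2213 km

TP-64: φ = -58.94306°, λ = -172.37444°
MON-41: φ = -40.98250°, λ = -173.22833°
MOOR4: φ = -40.77972°, λ = -170.71000°
TP-64→MON-41: c = 0.313611 rad, d = 2000.26 km
MON-41→MOOR4: c = 0.033418 rad, d = 213.15 km
Total = 2000.26 + 213.15 = 2213.40 km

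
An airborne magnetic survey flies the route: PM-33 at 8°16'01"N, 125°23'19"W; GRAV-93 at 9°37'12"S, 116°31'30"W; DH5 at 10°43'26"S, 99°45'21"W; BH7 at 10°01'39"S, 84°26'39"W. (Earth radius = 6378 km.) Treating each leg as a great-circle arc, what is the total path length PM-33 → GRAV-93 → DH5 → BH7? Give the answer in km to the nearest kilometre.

PM-33: φ = +8.26694°, λ = -125.38861°
GRAV-93: φ = -9.62000°, λ = -116.52500°
DH5: φ = -10.72389°, λ = -99.75583°
BH7: φ = -10.02750°, λ = -84.44417°
PM-33→GRAV-93: c = 0.348129 rad, d = 2220.37 km
GRAV-93→DH5: c = 0.288683 rad, d = 1841.22 km
DH5→BH7: c = 0.263123 rad, d = 1678.20 km
Total = 2220.37 + 1841.22 + 1678.20 = 5739.79 km

5740 km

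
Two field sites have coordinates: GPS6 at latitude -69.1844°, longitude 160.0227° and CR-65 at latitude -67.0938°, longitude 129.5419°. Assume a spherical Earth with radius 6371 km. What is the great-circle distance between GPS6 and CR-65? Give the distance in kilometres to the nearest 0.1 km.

1269.3 km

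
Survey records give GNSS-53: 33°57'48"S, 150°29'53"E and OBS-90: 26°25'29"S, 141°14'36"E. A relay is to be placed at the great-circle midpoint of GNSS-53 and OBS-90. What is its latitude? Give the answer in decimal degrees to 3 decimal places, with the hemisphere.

30.275°S

GNSS-53: φ = -33.96333°, λ = +150.49806°
OBS-90: φ = -26.42472°, λ = +141.24333°
Bx = cos φ₂ cos Δλ = 0.883863,  By = cos φ₂ sin Δλ = -0.144021
φₘ = atan2(sin φ₁ + sin φ₂, √((cos φ₁ + Bx)² + By²)) = -30.27529°
λₘ = λ₁ + atan2(By, cos φ₁ + Bx) = 145.69292°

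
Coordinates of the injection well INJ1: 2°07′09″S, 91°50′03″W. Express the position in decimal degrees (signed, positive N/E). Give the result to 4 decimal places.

-2.1192°, -91.8342°

lat: 2.1192° S → -2.1192°
lon: 91.8342° W → -91.8342°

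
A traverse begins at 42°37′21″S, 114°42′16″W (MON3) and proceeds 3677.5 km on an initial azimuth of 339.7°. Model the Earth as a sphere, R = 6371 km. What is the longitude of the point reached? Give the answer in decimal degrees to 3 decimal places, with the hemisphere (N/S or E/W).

125.825°W

MON3: φ = -42.62250°, λ = -114.70444°
δ = d/R = 3677.5/6371 = 0.577225 rad
φ₂ = arcsin(sin φ₁ cos δ + cos φ₁ sin δ cos θ)
   = arcsin(-0.67716·0.83798 + 0.73583·0.54570·0.93789) = -11.00226°
λ₂ = λ₁ + atan2(sin θ sin δ cos φ₁, cos δ − sin φ₁ sin φ₂) = -125.82465°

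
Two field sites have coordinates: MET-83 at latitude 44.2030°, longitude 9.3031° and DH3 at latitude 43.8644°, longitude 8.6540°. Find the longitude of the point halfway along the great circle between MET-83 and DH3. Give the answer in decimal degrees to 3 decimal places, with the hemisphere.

Bx = cos φ₂ cos Δλ = 0.720936,  By = cos φ₂ sin Δλ = -0.008168
φₘ = atan2(sin φ₁ + sin φ₂, √((cos φ₁ + Bx)² + By²)) = 44.03416°
λₘ = λ₁ + atan2(By, cos φ₁ + Bx) = 8.97762°

8.978°E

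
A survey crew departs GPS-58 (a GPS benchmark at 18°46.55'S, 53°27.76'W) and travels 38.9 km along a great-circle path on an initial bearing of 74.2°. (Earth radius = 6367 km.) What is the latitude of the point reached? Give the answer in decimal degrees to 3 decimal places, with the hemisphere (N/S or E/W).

18.680°S

GPS-58: φ = -18.77583°, λ = -53.46267°
δ = d/R = 38.9/6367 = 0.006110 rad
φ₂ = arcsin(sin φ₁ cos δ + cos φ₁ sin δ cos θ)
   = arcsin(-0.32187·0.99998 + 0.94679·0.00611·0.27228) = -18.68018°
λ₂ = λ₁ + atan2(sin θ sin δ cos φ₁, cos δ − sin φ₁ sin φ₂) = -53.10711°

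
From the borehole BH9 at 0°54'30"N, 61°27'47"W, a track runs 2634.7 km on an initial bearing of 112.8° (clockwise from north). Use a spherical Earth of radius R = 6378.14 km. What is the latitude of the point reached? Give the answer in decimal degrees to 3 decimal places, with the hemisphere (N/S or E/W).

BH9: φ = +0.90833°, λ = -61.46306°
δ = d/R = 2634.7/6378.14 = 0.413083 rad
φ₂ = arcsin(sin φ₁ cos δ + cos φ₁ sin δ cos θ)
   = arcsin(0.01585·0.91589 + 0.99987·0.40143·-0.38752) = -8.10707°
λ₂ = λ₁ + atan2(sin θ sin δ cos φ₁, cos δ − sin φ₁ sin φ₂) = -39.51267°

8.107°S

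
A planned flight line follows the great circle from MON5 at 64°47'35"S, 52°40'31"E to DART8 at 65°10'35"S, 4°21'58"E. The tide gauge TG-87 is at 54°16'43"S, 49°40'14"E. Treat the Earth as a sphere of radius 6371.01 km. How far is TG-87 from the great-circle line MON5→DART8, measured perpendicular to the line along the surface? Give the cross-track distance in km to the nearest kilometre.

1148 km

MON5: φ = -64.79306°, λ = +52.67528°
DART8: φ = -65.17639°, λ = +4.36611°
TG-87: φ = -54.27861°, λ = +49.67056°
δ₁₃ = central angle MON5→TG-87 = 0.185376 rad  (haversine)
θ₁₃ = bearing MON5→TG-87 = 350.442°,  θ₁₂ = bearing MON5→DART8 = 246.873°
dₓₜ = R·arcsin(sin δ₁₃ · sin(θ₁₃ − θ₁₂)) = 6371.01·arcsin(0.18432·sin(103.570°)) = 1147.695 km
|dₓₜ| = 1147.695 km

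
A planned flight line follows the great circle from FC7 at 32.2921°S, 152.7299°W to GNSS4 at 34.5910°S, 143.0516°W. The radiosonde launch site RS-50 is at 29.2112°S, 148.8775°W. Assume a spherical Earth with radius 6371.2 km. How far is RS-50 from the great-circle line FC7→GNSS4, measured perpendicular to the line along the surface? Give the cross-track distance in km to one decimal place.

δ₁₃ = central angle FC7→RS-50 = 0.078920 rad  (haversine)
θ₁₃ = bearing FC7→RS-50 = 48.059°,  θ₁₂ = bearing FC7→GNSS4 = 108.524°
dₓₜ = R·arcsin(sin δ₁₃ · sin(θ₁₃ − θ₁₂)) = 6371.2·arcsin(0.07884·sin(-60.465°)) = -437.364 km
|dₓₜ| = 437.364 km

437.4 km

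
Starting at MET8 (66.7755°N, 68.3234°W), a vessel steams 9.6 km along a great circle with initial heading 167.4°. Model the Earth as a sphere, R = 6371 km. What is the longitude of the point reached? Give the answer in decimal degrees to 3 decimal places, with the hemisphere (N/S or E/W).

68.276°W

δ = d/R = 9.6/6371 = 0.001507 rad
φ₂ = arcsin(sin φ₁ cos δ + cos φ₁ sin δ cos θ)
   = arcsin(0.91897·1.00000 + 0.39433·0.00151·-0.97592) = 66.69124°
λ₂ = λ₁ + atan2(sin θ sin δ cos φ₁, cos δ − sin φ₁ sin φ₂) = -68.27580°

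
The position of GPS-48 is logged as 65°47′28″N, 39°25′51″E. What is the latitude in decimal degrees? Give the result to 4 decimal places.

65° + 47′/60 + 28″/3600 = 65 + 0.78333 + 0.00778 = 65.7911°

65.7911°N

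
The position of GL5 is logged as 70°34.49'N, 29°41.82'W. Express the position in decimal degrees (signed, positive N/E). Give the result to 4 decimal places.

+70.5748°, -29.6970°

lat: 70.5748° N → +70.5748°
lon: 29.6970° W → -29.6970°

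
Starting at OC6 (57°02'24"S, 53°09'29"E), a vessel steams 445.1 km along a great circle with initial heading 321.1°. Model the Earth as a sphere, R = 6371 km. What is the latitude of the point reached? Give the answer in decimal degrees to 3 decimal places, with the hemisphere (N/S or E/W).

53.847°S

OC6: φ = -57.04000°, λ = +53.15806°
δ = d/R = 445.1/6371 = 0.069863 rad
φ₂ = arcsin(sin φ₁ cos δ + cos φ₁ sin δ cos θ)
   = arcsin(-0.83905·0.99756 + 0.54405·0.06981·0.77824) = -53.84726°
λ₂ = λ₁ + atan2(sin θ sin δ cos φ₁, cos δ − sin φ₁ sin φ₂) = 48.89672°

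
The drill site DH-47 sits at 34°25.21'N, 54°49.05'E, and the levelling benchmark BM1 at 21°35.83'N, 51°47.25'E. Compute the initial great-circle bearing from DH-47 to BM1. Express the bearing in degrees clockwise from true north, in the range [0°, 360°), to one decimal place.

192.5°

DH-47: φ = +34.42017°, λ = +54.81750°
BM1: φ = +21.59717°, λ = +51.78750°
Δλ = -3.0300°
y = sin Δλ · cos φ₂ = -0.049148
x = cos φ₁ sin φ₂ − sin φ₁ cos φ₂ cos Δλ = -0.221205
θ = atan2(y, x) = -167.4734° → 192.5266° (mod 360°)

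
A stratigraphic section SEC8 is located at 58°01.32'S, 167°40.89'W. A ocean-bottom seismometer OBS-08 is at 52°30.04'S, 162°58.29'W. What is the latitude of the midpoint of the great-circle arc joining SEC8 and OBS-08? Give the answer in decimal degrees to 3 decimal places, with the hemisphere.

55.284°S

SEC8: φ = -58.02200°, λ = -167.68150°
OBS-08: φ = -52.50067°, λ = -162.97150°
Bx = cos φ₂ cos Δλ = 0.606696,  By = cos φ₂ sin Δλ = 0.049986
φₘ = atan2(sin φ₁ + sin φ₂, √((cos φ₁ + Bx)² + By²)) = -55.28389°
λₘ = λ₁ + atan2(By, cos φ₁ + Bx) = -165.16265°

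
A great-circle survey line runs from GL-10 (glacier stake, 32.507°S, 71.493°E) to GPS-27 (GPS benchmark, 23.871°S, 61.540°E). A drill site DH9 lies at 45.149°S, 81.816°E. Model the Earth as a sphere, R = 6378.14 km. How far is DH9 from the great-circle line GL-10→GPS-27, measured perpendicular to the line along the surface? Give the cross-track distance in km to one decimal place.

δ₁₃ = central angle GL-10→DH9 = 0.261013 rad  (haversine)
θ₁₃ = bearing GL-10→DH9 = 150.677°,  θ₁₂ = bearing GL-10→GPS-27 = 312.089°
dₓₜ = R·arcsin(sin δ₁₃ · sin(θ₁₃ − θ₁₂)) = 6378.14·arcsin(0.25806·sin(-161.413°)) = -525.232 km
|dₓₜ| = 525.232 km

525.2 km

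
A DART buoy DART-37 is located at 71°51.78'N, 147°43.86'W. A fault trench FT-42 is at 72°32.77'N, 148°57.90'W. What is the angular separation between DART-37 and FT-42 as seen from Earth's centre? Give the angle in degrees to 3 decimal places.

DART-37: φ = +71.86300°, λ = -147.73100°
FT-42: φ = +72.54617°, λ = -148.96500°
Δφ = 0.6832°,  Δλ = -1.2340°
a = sin²(Δφ/2) + cos φ₁ cos φ₂ sin²(Δλ/2) = 0.000046
c = 2·arcsin(√a) = 0.013619 rad = 0.7803°

0.780°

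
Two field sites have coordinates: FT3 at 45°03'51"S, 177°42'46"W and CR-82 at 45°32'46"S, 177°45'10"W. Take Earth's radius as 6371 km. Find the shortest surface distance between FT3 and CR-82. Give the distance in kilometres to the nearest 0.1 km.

53.7 km

FT3: φ = -45.06417°, λ = -177.71278°
CR-82: φ = -45.54611°, λ = -177.75278°
Δφ = -0.4819°,  Δλ = -0.0400°
a = sin²(Δφ/2) + cos φ₁ cos φ₂ sin²(Δλ/2) = 0.000018
c = 2·arcsin(√a) = 0.008426 rad = 0.4828°
d = R·c = 6371 × 0.008426 = 53.7 km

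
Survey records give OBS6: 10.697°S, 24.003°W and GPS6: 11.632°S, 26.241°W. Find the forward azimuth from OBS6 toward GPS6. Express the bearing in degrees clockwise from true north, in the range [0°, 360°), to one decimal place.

Δλ = -2.2380°
y = sin Δλ · cos φ₂ = -0.038249
x = cos φ₁ sin φ₂ − sin φ₁ cos φ₂ cos Δλ = -0.016457
θ = atan2(y, x) = -113.2802° → 246.7198° (mod 360°)

246.7°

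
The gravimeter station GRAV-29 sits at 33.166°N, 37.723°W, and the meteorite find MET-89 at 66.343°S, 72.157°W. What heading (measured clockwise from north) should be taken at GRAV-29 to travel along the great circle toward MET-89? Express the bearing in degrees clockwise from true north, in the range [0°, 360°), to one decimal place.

Δλ = -34.4340°
y = sin Δλ · cos φ₂ = -0.226895
x = cos φ₁ sin φ₂ − sin φ₁ cos φ₂ cos Δλ = -0.947796
θ = atan2(y, x) = -166.5372° → 193.4628° (mod 360°)

193.5°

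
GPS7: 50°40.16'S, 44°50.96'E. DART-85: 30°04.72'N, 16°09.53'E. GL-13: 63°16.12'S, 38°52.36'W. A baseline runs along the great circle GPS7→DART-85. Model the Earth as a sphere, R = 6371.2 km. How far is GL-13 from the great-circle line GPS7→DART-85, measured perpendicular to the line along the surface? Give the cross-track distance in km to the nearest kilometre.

GPS7: φ = -50.66933°, λ = +44.84933°
DART-85: φ = +30.07867°, λ = +16.15883°
GL-13: φ = -63.26867°, λ = -38.87267°
δ₁₃ = central angle GPS7→GL-13 = 0.764096 rad  (haversine)
θ₁₃ = bearing GPS7→GL-13 = 220.257°,  θ₁₂ = bearing GPS7→DART-85 = 335.339°
dₓₜ = R·arcsin(sin δ₁₃ · sin(θ₁₃ − θ₁₂)) = 6371.2·arcsin(0.69188·sin(-115.081°)) = -4314.832 km
|dₓₜ| = 4314.832 km

4315 km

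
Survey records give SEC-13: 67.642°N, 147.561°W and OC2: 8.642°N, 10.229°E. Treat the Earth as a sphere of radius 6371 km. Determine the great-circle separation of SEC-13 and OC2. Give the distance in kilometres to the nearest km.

11350 km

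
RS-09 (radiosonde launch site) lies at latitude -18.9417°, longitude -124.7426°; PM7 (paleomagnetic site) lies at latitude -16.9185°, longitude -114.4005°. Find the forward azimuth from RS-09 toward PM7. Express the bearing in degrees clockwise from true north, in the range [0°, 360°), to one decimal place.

80.0°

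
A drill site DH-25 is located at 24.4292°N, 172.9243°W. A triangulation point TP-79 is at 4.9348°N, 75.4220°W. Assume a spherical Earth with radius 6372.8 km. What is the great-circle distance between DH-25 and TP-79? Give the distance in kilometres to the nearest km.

Δφ = -19.4944°,  Δλ = 97.5023°
a = sin²(Δφ/2) + cos φ₁ cos φ₂ sin²(Δλ/2) = 0.541430
c = 2·arcsin(√a) = 1.653752 rad = 94.7530°
d = R·c = 6372.8 × 1.653752 = 10539.0 km

10539 km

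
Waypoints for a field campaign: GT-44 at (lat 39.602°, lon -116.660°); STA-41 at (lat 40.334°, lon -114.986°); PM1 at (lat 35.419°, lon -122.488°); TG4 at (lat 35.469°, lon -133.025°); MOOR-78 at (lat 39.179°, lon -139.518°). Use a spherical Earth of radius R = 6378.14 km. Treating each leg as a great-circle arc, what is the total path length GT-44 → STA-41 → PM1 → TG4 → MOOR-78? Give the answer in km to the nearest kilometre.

GT-44→STA-41: c = 0.025779 rad, d = 164.43 km
STA-41→PM1: c = 0.134224 rad, d = 856.10 km
PM1→TG4: c = 0.149756 rad, d = 955.16 km
TG4→MOOR-78: c = 0.110919 rad, d = 707.46 km
Total = 164.43 + 856.10 + 955.16 + 707.46 = 2683.14 km

2683 km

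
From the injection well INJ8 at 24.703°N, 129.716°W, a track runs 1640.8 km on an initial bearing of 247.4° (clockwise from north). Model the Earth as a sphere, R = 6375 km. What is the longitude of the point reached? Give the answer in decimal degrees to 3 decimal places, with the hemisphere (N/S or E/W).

144.053°W

δ = d/R = 1640.8/6375 = 0.257380 rad
φ₂ = arcsin(sin φ₁ cos δ + cos φ₁ sin δ cos θ)
   = arcsin(0.41791·0.96706 + 0.90849·0.25455·-0.38430) = 18.37765°
λ₂ = λ₁ + atan2(sin θ sin δ cos φ₁, cos δ − sin φ₁ sin φ₂) = -144.05336°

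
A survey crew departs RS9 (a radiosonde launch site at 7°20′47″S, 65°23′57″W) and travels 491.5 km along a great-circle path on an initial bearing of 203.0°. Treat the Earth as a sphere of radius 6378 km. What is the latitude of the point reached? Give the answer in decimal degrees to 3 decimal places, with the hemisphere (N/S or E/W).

11.407°S

RS9: φ = -7.34639°, λ = -65.39917°
δ = d/R = 491.5/6378 = 0.077062 rad
φ₂ = arcsin(sin φ₁ cos δ + cos φ₁ sin δ cos θ)
   = arcsin(-0.12787·0.99703 + 0.99179·0.07699·-0.92050) = -11.40670°
λ₂ = λ₁ + atan2(sin θ sin δ cos φ₁, cos δ − sin φ₁ sin φ₂) = -67.15766°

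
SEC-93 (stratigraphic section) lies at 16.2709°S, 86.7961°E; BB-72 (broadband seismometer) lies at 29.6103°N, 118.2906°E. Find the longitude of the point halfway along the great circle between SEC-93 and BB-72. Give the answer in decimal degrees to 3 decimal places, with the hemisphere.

Bx = cos φ₂ cos Δλ = 0.741334,  By = cos φ₂ sin Δλ = 0.454192
φₘ = atan2(sin φ₁ + sin φ₂, √((cos φ₁ + Bx)² + By²)) = 6.92664°
λₘ = λ₁ + atan2(By, cos φ₁ + Bx) = 101.74378°

101.744°E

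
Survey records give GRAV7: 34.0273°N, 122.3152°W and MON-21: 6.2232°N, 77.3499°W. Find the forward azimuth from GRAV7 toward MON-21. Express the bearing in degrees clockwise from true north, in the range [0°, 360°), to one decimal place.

113.4°

Δλ = 44.9653°
y = sin Δλ · cos φ₂ = 0.702514
x = cos φ₁ sin φ₂ − sin φ₁ cos φ₂ cos Δλ = -0.303754
θ = atan2(y, x) = 113.3828° → 113.3828° (mod 360°)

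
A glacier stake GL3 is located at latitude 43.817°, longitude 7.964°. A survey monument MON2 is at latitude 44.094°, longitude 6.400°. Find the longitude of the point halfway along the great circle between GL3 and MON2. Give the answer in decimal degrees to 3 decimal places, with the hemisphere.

Bx = cos φ₂ cos Δλ = 0.717932,  By = cos φ₂ sin Δλ = -0.019602
φₘ = atan2(sin φ₁ + sin φ₂, √((cos φ₁ + Bx)² + By²)) = 43.95817°
λₘ = λ₁ + atan2(By, cos φ₁ + Bx) = 7.18382°

7.184°E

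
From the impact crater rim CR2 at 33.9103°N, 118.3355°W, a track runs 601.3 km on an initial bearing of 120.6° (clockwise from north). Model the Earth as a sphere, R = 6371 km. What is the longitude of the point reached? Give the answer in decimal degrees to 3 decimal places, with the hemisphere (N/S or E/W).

δ = d/R = 601.3/6371 = 0.094381 rad
φ₂ = arcsin(sin φ₁ cos δ + cos φ₁ sin δ cos θ)
   = arcsin(0.55789·0.99555 + 0.82991·0.09424·-0.50904) = 31.03747°
λ₂ = λ₁ + atan2(sin θ sin δ cos φ₁, cos δ − sin φ₁ sin φ₂) = -112.90312°

112.903°W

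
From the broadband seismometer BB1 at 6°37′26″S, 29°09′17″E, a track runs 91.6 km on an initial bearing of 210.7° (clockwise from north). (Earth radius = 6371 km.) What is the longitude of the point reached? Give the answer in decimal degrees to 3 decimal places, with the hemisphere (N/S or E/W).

BB1: φ = -6.62389°, λ = +29.15472°
δ = d/R = 91.6/6371 = 0.014378 rad
φ₂ = arcsin(sin φ₁ cos δ + cos φ₁ sin δ cos θ)
   = arcsin(-0.11535·0.99990 + 0.99332·0.01438·-0.85985) = -7.33203°
λ₂ = λ₁ + atan2(sin θ sin δ cos φ₁, cos δ − sin φ₁ sin φ₂) = 28.73069°

28.731°E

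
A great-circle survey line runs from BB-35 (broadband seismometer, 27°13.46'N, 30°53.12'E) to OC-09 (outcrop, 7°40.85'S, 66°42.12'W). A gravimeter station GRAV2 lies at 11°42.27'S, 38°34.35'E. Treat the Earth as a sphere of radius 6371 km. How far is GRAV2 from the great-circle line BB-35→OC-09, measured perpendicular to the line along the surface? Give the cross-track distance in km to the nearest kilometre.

4351 km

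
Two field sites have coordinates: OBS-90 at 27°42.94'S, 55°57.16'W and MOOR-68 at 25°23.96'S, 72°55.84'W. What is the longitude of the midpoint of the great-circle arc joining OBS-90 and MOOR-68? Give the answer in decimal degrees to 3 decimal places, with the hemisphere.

64.528°W

OBS-90: φ = -27.71567°, λ = -55.95267°
MOOR-68: φ = -25.39933°, λ = -72.93067°
Bx = cos φ₂ cos Δλ = 0.863970,  By = cos φ₂ sin Δλ = -0.263779
φₘ = atan2(sin φ₁ + sin φ₂, √((cos φ₁ + Bx)² + By²)) = -26.81073°
λₘ = λ₁ + atan2(By, cos φ₁ + Bx) = -64.52808°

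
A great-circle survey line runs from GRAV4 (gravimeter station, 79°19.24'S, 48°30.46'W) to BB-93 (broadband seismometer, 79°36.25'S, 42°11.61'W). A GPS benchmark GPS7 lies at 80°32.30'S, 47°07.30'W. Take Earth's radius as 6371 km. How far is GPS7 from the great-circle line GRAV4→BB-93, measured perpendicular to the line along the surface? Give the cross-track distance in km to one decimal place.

GRAV4: φ = -79.32067°, λ = -48.50767°
BB-93: φ = -79.60417°, λ = -42.19350°
GPS7: φ = -80.53833°, λ = -47.12167°
δ₁₃ = central angle GRAV4→GPS7 = 0.021668 rad  (haversine)
θ₁₃ = bearing GRAV4→GPS7 = 169.425°,  θ₁₂ = bearing GRAV4→BB-93 = 106.884°
dₓₜ = R·arcsin(sin δ₁₃ · sin(θ₁₃ − θ₁₂)) = 6371·arcsin(0.02167·sin(62.541°)) = 122.490 km
|dₓₜ| = 122.490 km

122.5 km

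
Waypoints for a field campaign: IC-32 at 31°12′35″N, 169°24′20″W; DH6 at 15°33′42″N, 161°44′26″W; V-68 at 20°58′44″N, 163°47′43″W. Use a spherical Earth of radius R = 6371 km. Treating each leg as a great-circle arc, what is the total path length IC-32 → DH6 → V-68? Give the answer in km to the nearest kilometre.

2546 km

IC-32: φ = +31.20972°, λ = -169.40556°
DH6: φ = +15.56167°, λ = -161.74056°
V-68: φ = +20.97889°, λ = -163.79528°
IC-32→DH6: c = 0.299193 rad, d = 1906.16 km
DH6→V-68: c = 0.100488 rad, d = 640.21 km
Total = 1906.16 + 640.21 = 2546.37 km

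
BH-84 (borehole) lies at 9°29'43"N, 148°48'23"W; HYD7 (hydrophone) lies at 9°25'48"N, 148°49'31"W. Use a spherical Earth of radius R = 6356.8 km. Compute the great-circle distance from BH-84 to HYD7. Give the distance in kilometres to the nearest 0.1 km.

BH-84: φ = +9.49528°, λ = -148.80639°
HYD7: φ = +9.43000°, λ = -148.82528°
Δφ = -0.0653°,  Δλ = -0.0189°
a = sin²(Δφ/2) + cos φ₁ cos φ₂ sin²(Δλ/2) = 0.000000
c = 2·arcsin(√a) = 0.001185 rad = 0.0679°
d = R·c = 6356.8 × 0.001185 = 7.5 km

7.5 km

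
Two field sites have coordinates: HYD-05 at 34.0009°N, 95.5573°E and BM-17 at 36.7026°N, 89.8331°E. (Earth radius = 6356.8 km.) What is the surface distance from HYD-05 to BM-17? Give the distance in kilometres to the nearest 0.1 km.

Δφ = 2.7017°,  Δλ = -5.7242°
a = sin²(Δφ/2) + cos φ₁ cos φ₂ sin²(Δλ/2) = 0.002213
c = 2·arcsin(√a) = 0.094119 rad = 5.3926°
d = R·c = 6356.8 × 0.094119 = 598.3 km

598.3 km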